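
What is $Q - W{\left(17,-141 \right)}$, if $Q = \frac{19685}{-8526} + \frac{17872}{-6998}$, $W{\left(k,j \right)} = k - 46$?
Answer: $\frac{720075595}{29832474} \approx 24.137$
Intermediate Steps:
$W{\left(k,j \right)} = -46 + k$
$Q = - \frac{145066151}{29832474}$ ($Q = 19685 \left(- \frac{1}{8526}\right) + 17872 \left(- \frac{1}{6998}\right) = - \frac{19685}{8526} - \frac{8936}{3499} = - \frac{145066151}{29832474} \approx -4.8627$)
$Q - W{\left(17,-141 \right)} = - \frac{145066151}{29832474} - \left(-46 + 17\right) = - \frac{145066151}{29832474} - -29 = - \frac{145066151}{29832474} + 29 = \frac{720075595}{29832474}$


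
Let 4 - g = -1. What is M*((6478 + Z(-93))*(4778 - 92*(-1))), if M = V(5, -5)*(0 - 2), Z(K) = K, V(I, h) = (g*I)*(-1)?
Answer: 1554747500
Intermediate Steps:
g = 5 (g = 4 - 1*(-1) = 4 + 1 = 5)
V(I, h) = -5*I (V(I, h) = (5*I)*(-1) = -5*I)
M = 50 (M = (-5*5)*(0 - 2) = -25*(-2) = 50)
M*((6478 + Z(-93))*(4778 - 92*(-1))) = 50*((6478 - 93)*(4778 - 92*(-1))) = 50*(6385*(4778 + 92)) = 50*(6385*4870) = 50*31094950 = 1554747500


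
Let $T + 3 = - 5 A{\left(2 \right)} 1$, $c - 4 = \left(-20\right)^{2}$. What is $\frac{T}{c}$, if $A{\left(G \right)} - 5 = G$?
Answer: $- \frac{19}{202} \approx -0.094059$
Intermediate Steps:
$A{\left(G \right)} = 5 + G$
$c = 404$ ($c = 4 + \left(-20\right)^{2} = 4 + 400 = 404$)
$T = -38$ ($T = -3 + - 5 \left(5 + 2\right) 1 = -3 + \left(-5\right) 7 \cdot 1 = -3 - 35 = -38$)
$\frac{T}{c} = - \frac{38}{404} = \left(-38\right) \frac{1}{404} = - \frac{19}{202}$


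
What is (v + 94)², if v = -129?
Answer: 1225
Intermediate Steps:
(v + 94)² = (-129 + 94)² = (-35)² = 1225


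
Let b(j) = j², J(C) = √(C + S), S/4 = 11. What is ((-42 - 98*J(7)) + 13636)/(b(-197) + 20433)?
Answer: 6797/29621 - 49*√51/29621 ≈ 0.21765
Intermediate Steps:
S = 44 (S = 4*11 = 44)
J(C) = √(44 + C) (J(C) = √(C + 44) = √(44 + C))
((-42 - 98*J(7)) + 13636)/(b(-197) + 20433) = ((-42 - 98*√(44 + 7)) + 13636)/((-197)² + 20433) = ((-42 - 98*√51) + 13636)/(38809 + 20433) = (13594 - 98*√51)/59242 = (13594 - 98*√51)*(1/59242) = 6797/29621 - 49*√51/29621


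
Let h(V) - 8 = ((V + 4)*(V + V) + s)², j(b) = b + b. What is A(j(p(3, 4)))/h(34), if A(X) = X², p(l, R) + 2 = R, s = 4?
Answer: 2/837219 ≈ 2.3889e-6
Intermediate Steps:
p(l, R) = -2 + R
j(b) = 2*b
h(V) = 8 + (4 + 2*V*(4 + V))² (h(V) = 8 + ((V + 4)*(V + V) + 4)² = 8 + ((4 + V)*(2*V) + 4)² = 8 + (2*V*(4 + V) + 4)² = 8 + (4 + 2*V*(4 + V))²)
A(j(p(3, 4)))/h(34) = (2*(-2 + 4))²/(8 + 4*(2 + 34² + 4*34)²) = (2*2)²/(8 + 4*(2 + 1156 + 136)²) = 4²/(8 + 4*1294²) = 16/(8 + 4*1674436) = 16/(8 + 6697744) = 16/6697752 = 16*(1/6697752) = 2/837219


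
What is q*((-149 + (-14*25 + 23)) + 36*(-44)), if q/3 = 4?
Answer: -24720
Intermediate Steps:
q = 12 (q = 3*4 = 12)
q*((-149 + (-14*25 + 23)) + 36*(-44)) = 12*((-149 + (-14*25 + 23)) + 36*(-44)) = 12*((-149 + (-350 + 23)) - 1584) = 12*((-149 - 327) - 1584) = 12*(-476 - 1584) = 12*(-2060) = -24720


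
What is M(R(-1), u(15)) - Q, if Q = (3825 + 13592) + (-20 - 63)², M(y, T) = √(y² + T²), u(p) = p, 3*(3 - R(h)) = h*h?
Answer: -24306 + √2089/3 ≈ -24291.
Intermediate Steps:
R(h) = 3 - h²/3 (R(h) = 3 - h*h/3 = 3 - h²/3)
M(y, T) = √(T² + y²)
Q = 24306 (Q = 17417 + (-83)² = 17417 + 6889 = 24306)
M(R(-1), u(15)) - Q = √(15² + (3 - ⅓*(-1)²)²) - 1*24306 = √(225 + (3 - ⅓*1)²) - 24306 = √(225 + (3 - ⅓)²) - 24306 = √(225 + (8/3)²) - 24306 = √(225 + 64/9) - 24306 = √(2089/9) - 24306 = √2089/3 - 24306 = -24306 + √2089/3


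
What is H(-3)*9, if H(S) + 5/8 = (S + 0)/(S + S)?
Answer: -9/8 ≈ -1.1250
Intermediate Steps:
H(S) = -⅛ (H(S) = -5/8 + (S + 0)/(S + S) = -5/8 + S/((2*S)) = -5/8 + S*(1/(2*S)) = -5/8 + ½ = -⅛)
H(-3)*9 = -⅛*9 = -9/8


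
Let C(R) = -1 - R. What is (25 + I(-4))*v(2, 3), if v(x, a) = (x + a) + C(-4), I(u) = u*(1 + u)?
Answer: 296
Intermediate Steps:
v(x, a) = 3 + a + x (v(x, a) = (x + a) + (-1 - 1*(-4)) = (a + x) + (-1 + 4) = (a + x) + 3 = 3 + a + x)
(25 + I(-4))*v(2, 3) = (25 - 4*(1 - 4))*(3 + 3 + 2) = (25 - 4*(-3))*8 = (25 + 12)*8 = 37*8 = 296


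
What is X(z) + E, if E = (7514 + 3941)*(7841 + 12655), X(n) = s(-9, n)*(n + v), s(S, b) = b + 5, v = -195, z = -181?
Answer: 234847856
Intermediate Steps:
s(S, b) = 5 + b
X(n) = (-195 + n)*(5 + n) (X(n) = (5 + n)*(n - 195) = (5 + n)*(-195 + n) = (-195 + n)*(5 + n))
E = 234781680 (E = 11455*20496 = 234781680)
X(z) + E = (-195 - 181)*(5 - 181) + 234781680 = -376*(-176) + 234781680 = 66176 + 234781680 = 234847856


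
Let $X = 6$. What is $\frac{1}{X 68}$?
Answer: $\frac{1}{408} \approx 0.002451$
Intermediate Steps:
$\frac{1}{X 68} = \frac{1}{6 \cdot 68} = \frac{1}{408}$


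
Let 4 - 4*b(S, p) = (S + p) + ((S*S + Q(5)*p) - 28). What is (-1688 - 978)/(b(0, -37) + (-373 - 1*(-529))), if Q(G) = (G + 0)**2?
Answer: -5332/809 ≈ -6.5909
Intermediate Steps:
Q(G) = G**2
b(S, p) = 8 - 13*p/2 - S/4 - S**2/4 (b(S, p) = 1 - ((S + p) + ((S*S + 5**2*p) - 28))/4 = 1 - ((S + p) + ((S**2 + 25*p) - 28))/4 = 1 - ((S + p) + (-28 + S**2 + 25*p))/4 = 1 - (-28 + S + S**2 + 26*p)/4 = 1 + (7 - 13*p/2 - S/4 - S**2/4) = 8 - 13*p/2 - S/4 - S**2/4)
(-1688 - 978)/(b(0, -37) + (-373 - 1*(-529))) = (-1688 - 978)/((8 - 13/2*(-37) - 1/4*0 - 1/4*0**2) + (-373 - 1*(-529))) = -2666/((8 + 481/2 + 0 - 1/4*0) + (-373 + 529)) = -2666/((8 + 481/2 + 0 + 0) + 156) = -2666/(497/2 + 156) = -2666/809/2 = -2666*2/809 = -5332/809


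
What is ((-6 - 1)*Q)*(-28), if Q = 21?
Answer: 4116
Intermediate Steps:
((-6 - 1)*Q)*(-28) = ((-6 - 1)*21)*(-28) = -7*21*(-28) = -147*(-28) = 4116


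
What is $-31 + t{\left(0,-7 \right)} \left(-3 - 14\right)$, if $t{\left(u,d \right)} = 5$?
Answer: $-116$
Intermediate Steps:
$-31 + t{\left(0,-7 \right)} \left(-3 - 14\right) = -31 + 5 \left(-3 - 14\right) = -31 + 5 \left(-17\right) = -31 - 85 = -116$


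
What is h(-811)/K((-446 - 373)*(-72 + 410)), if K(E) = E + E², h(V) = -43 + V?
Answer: -61/5473581633 ≈ -1.1144e-8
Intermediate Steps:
h(-811)/K((-446 - 373)*(-72 + 410)) = (-43 - 811)/((((-446 - 373)*(-72 + 410))*(1 + (-446 - 373)*(-72 + 410)))) = -854*(-1/(276822*(1 - 819*338))) = -854*(-1/(276822*(1 - 276822))) = -854/((-276822*(-276821))) = -854/76630142862 = -854*1/76630142862 = -61/5473581633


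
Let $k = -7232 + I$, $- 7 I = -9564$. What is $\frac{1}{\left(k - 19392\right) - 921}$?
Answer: $- \frac{7}{183251} \approx -3.8199 \cdot 10^{-5}$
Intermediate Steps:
$I = \frac{9564}{7}$ ($I = \left(- \frac{1}{7}\right) \left(-9564\right) = \frac{9564}{7} \approx 1366.3$)
$k = - \frac{41060}{7}$ ($k = -7232 + \frac{9564}{7} = - \frac{41060}{7} \approx -5865.7$)
$\frac{1}{\left(k - 19392\right) - 921} = \frac{1}{\left(- \frac{41060}{7} - 19392\right) - 921} = \frac{1}{- \frac{176804}{7} - 921} = \frac{1}{- \frac{183251}{7}} = - \frac{7}{183251}$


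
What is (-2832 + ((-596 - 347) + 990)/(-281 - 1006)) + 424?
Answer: -3099143/1287 ≈ -2408.0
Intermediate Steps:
(-2832 + ((-596 - 347) + 990)/(-281 - 1006)) + 424 = (-2832 + (-943 + 990)/(-1287)) + 424 = (-2832 + 47*(-1/1287)) + 424 = (-2832 - 47/1287) + 424 = -3644831/1287 + 424 = -3099143/1287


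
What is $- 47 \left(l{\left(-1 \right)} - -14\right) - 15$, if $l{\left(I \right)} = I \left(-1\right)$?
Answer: $-720$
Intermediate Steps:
$l{\left(I \right)} = - I$
$- 47 \left(l{\left(-1 \right)} - -14\right) - 15 = - 47 \left(\left(-1\right) \left(-1\right) - -14\right) - 15 = - 47 \left(1 + 14\right) - 15 = \left(-47\right) 15 - 15 = -705 - 15 = -720$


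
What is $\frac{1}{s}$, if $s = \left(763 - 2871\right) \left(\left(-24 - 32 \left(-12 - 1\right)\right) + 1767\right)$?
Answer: $- \frac{1}{4551172} \approx -2.1972 \cdot 10^{-7}$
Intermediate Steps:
$s = -4551172$ ($s = - 2108 \left(\left(-24 - -416\right) + 1767\right) = - 2108 \left(\left(-24 + 416\right) + 1767\right) = - 2108 \left(392 + 1767\right) = \left(-2108\right) 2159 = -4551172$)
$\frac{1}{s} = \frac{1}{-4551172} = - \frac{1}{4551172}$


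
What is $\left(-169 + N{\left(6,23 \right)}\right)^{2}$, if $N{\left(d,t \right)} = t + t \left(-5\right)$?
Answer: $68121$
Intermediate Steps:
$N{\left(d,t \right)} = - 4 t$ ($N{\left(d,t \right)} = t - 5 t = - 4 t$)
$\left(-169 + N{\left(6,23 \right)}\right)^{2} = \left(-169 - 92\right)^{2} = \left(-261\right)^{2} = 68121$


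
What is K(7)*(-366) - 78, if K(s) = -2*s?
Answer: 5046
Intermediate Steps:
K(7)*(-366) - 78 = -2*7*(-366) - 78 = -14*(-366) - 78 = 5124 - 78 = 5046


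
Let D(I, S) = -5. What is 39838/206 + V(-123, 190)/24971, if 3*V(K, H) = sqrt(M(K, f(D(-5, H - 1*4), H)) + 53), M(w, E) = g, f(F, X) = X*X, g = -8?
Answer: 19919/103 + sqrt(5)/24971 ≈ 193.39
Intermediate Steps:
f(F, X) = X**2
M(w, E) = -8
V(K, H) = sqrt(5) (V(K, H) = sqrt(-8 + 53)/3 = sqrt(45)/3 = (3*sqrt(5))/3 = sqrt(5))
39838/206 + V(-123, 190)/24971 = 39838/206 + sqrt(5)/24971 = 39838*(1/206) + sqrt(5)*(1/24971) = 19919/103 + sqrt(5)/24971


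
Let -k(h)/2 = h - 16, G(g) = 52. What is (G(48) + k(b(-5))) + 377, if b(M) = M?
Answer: 471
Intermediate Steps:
k(h) = 32 - 2*h (k(h) = -2*(h - 16) = -2*(-16 + h) = 32 - 2*h)
(G(48) + k(b(-5))) + 377 = (52 + (32 - 2*(-5))) + 377 = (52 + (32 + 10)) + 377 = (52 + 42) + 377 = 94 + 377 = 471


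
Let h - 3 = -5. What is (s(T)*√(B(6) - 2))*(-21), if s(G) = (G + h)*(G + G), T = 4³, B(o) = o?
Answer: -333312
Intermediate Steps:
h = -2 (h = 3 - 5 = -2)
T = 64
s(G) = 2*G*(-2 + G) (s(G) = (G - 2)*(G + G) = (-2 + G)*(2*G) = 2*G*(-2 + G))
(s(T)*√(B(6) - 2))*(-21) = ((2*64*(-2 + 64))*√(6 - 2))*(-21) = ((2*64*62)*√4)*(-21) = (7936*2)*(-21) = 15872*(-21) = -333312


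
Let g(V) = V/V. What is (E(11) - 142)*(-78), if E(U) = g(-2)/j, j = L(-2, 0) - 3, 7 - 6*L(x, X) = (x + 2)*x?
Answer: 122304/11 ≈ 11119.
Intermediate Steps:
L(x, X) = 7/6 - x*(2 + x)/6 (L(x, X) = 7/6 - (x + 2)*x/6 = 7/6 - (2 + x)*x/6 = 7/6 - x*(2 + x)/6)
g(V) = 1
j = -11/6 (j = (7/6 - ⅓*(-2) - ⅙*(-2)²) - 3 = (7/6 + ⅔ - ⅙*4) - 3 = (7/6 + ⅔ - ⅔) - 3 = 7/6 - 3 = -11/6 ≈ -1.8333)
E(U) = -6/11 (E(U) = 1/(-11/6) = 1*(-6/11) = -6/11)
(E(11) - 142)*(-78) = (-6/11 - 142)*(-78) = -1568/11*(-78) = 122304/11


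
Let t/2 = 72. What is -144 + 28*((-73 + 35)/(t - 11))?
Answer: -152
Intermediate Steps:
t = 144 (t = 2*72 = 144)
-144 + 28*((-73 + 35)/(t - 11)) = -144 + 28*((-73 + 35)/(144 - 11)) = -144 + 28*(-38/133) = -144 + 28*(-38*1/133) = -144 + 28*(-2/7) = -144 - 8 = -152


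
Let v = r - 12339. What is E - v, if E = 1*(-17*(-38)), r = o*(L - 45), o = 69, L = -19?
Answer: 17401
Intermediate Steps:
r = -4416 (r = 69*(-19 - 45) = 69*(-64) = -4416)
E = 646 (E = 1*646 = 646)
v = -16755 (v = -4416 - 12339 = -16755)
E - v = 646 - 1*(-16755) = 646 + 16755 = 17401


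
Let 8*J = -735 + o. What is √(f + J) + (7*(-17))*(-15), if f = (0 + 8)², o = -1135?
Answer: 1785 + I*√679/2 ≈ 1785.0 + 13.029*I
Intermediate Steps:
f = 64 (f = 8² = 64)
J = -935/4 (J = (-735 - 1135)/8 = (⅛)*(-1870) = -935/4 ≈ -233.75)
√(f + J) + (7*(-17))*(-15) = √(64 - 935/4) + (7*(-17))*(-15) = √(-679/4) - 119*(-15) = I*√679/2 + 1785 = 1785 + I*√679/2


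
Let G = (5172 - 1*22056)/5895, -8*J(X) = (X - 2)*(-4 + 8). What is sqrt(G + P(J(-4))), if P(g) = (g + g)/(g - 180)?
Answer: I*sqrt(4328008130)/38645 ≈ 1.7024*I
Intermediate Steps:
J(X) = 1 - X/2 (J(X) = -(X - 2)*(-4 + 8)/8 = -(-2 + X)*4/8 = -(-8 + 4*X)/8 = 1 - X/2)
P(g) = 2*g/(-180 + g) (P(g) = (2*g)/(-180 + g) = 2*g/(-180 + g))
G = -1876/655 (G = (5172 - 22056)*(1/5895) = -16884*1/5895 = -1876/655 ≈ -2.8641)
sqrt(G + P(J(-4))) = sqrt(-1876/655 + 2*(1 - 1/2*(-4))/(-180 + (1 - 1/2*(-4)))) = sqrt(-1876/655 + 2*(1 + 2)/(-180 + (1 + 2))) = sqrt(-1876/655 + 2*3/(-180 + 3)) = sqrt(-1876/655 + 2*3/(-177)) = sqrt(-1876/655 + 2*3*(-1/177)) = sqrt(-1876/655 - 2/59) = sqrt(-111994/38645) = I*sqrt(4328008130)/38645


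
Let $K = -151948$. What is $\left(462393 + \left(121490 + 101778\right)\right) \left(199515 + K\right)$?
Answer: $32614836787$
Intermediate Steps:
$\left(462393 + \left(121490 + 101778\right)\right) \left(199515 + K\right) = \left(462393 + \left(121490 + 101778\right)\right) \left(199515 - 151948\right) = \left(462393 + 223268\right) 47567 = 685661 \cdot 47567 = 32614836787$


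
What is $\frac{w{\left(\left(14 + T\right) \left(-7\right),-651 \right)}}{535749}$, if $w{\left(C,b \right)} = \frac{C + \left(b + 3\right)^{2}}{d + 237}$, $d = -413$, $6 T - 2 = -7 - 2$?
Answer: $- \frac{2518885}{565750944} \approx -0.0044523$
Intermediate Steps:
$T = - \frac{7}{6}$ ($T = \frac{1}{3} + \frac{-7 - 2}{6} = \frac{1}{3} + \frac{1}{6} \left(-9\right) = \frac{1}{3} - \frac{3}{2} = - \frac{7}{6} \approx -1.1667$)
$w{\left(C,b \right)} = - \frac{C}{176} - \frac{\left(3 + b\right)^{2}}{176}$ ($w{\left(C,b \right)} = \frac{C + \left(b + 3\right)^{2}}{-413 + 237} = \frac{C + \left(3 + b\right)^{2}}{-176} = \left(C + \left(3 + b\right)^{2}\right) \left(- \frac{1}{176}\right) = - \frac{C}{176} - \frac{\left(3 + b\right)^{2}}{176}$)
$\frac{w{\left(\left(14 + T\right) \left(-7\right),-651 \right)}}{535749} = \frac{- \frac{\left(14 - \frac{7}{6}\right) \left(-7\right)}{176} - \frac{\left(3 - 651\right)^{2}}{176}}{535749} = \left(- \frac{\frac{77}{6} \left(-7\right)}{176} - \frac{\left(-648\right)^{2}}{176}\right) \frac{1}{535749} = \left(\left(- \frac{1}{176}\right) \left(- \frac{539}{6}\right) - \frac{26244}{11}\right) \frac{1}{535749} = \left(\frac{49}{96} - \frac{26244}{11}\right) \frac{1}{535749} = \left(- \frac{2518885}{1056}\right) \frac{1}{535749} = - \frac{2518885}{565750944}$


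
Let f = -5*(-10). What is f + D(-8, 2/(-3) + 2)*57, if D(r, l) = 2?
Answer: 164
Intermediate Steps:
f = 50
f + D(-8, 2/(-3) + 2)*57 = 50 + 2*57 = 50 + 114 = 164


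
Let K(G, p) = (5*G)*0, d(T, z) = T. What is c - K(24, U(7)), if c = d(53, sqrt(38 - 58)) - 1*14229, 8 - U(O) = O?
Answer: -14176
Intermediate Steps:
U(O) = 8 - O
K(G, p) = 0
c = -14176 (c = 53 - 1*14229 = 53 - 14229 = -14176)
c - K(24, U(7)) = -14176 - 1*0 = -14176 + 0 = -14176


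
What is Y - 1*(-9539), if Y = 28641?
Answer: 38180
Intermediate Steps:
Y - 1*(-9539) = 28641 - 1*(-9539) = 28641 + 9539 = 38180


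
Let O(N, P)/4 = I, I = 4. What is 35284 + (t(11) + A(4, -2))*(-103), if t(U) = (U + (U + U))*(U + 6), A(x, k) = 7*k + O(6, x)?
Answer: -22705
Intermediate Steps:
O(N, P) = 16 (O(N, P) = 4*4 = 16)
A(x, k) = 16 + 7*k (A(x, k) = 7*k + 16 = 16 + 7*k)
t(U) = 3*U*(6 + U) (t(U) = (U + 2*U)*(6 + U) = (3*U)*(6 + U) = 3*U*(6 + U))
35284 + (t(11) + A(4, -2))*(-103) = 35284 + (3*11*(6 + 11) + (16 + 7*(-2)))*(-103) = 35284 + (3*11*17 + (16 - 14))*(-103) = 35284 + (561 + 2)*(-103) = 35284 + 563*(-103) = 35284 - 57989 = -22705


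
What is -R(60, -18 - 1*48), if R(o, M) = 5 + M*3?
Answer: 193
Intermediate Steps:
R(o, M) = 5 + 3*M
-R(60, -18 - 1*48) = -(5 + 3*(-18 - 1*48)) = -(5 + 3*(-18 - 48)) = -(5 + 3*(-66)) = -(5 - 198) = -1*(-193) = 193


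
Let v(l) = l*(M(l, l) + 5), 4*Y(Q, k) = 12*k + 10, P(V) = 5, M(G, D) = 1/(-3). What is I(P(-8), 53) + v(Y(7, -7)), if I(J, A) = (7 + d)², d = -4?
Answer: -232/3 ≈ -77.333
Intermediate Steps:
M(G, D) = -⅓
Y(Q, k) = 5/2 + 3*k (Y(Q, k) = (12*k + 10)/4 = (10 + 12*k)/4 = 5/2 + 3*k)
v(l) = 14*l/3 (v(l) = l*(-⅓ + 5) = l*(14/3) = 14*l/3)
I(J, A) = 9 (I(J, A) = (7 - 4)² = 3² = 9)
I(P(-8), 53) + v(Y(7, -7)) = 9 + 14*(5/2 + 3*(-7))/3 = 9 + 14*(5/2 - 21)/3 = 9 + (14/3)*(-37/2) = 9 - 259/3 = -232/3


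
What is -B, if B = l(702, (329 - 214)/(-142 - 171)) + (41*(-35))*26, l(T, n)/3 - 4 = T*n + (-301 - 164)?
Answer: 12353099/313 ≈ 39467.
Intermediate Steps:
l(T, n) = -1383 + 3*T*n (l(T, n) = 12 + 3*(T*n + (-301 - 164)) = 12 + 3*(T*n - 465) = 12 + 3*(-465 + T*n) = 12 + (-1395 + 3*T*n) = -1383 + 3*T*n)
B = -12353099/313 (B = (-1383 + 3*702*((329 - 214)/(-142 - 171))) + (41*(-35))*26 = (-1383 + 3*702*(115/(-313))) - 1435*26 = (-1383 + 3*702*(115*(-1/313))) - 37310 = (-1383 + 3*702*(-115/313)) - 37310 = (-1383 - 242190/313) - 37310 = -675069/313 - 37310 = -12353099/313 ≈ -39467.)
-B = -1*(-12353099/313) = 12353099/313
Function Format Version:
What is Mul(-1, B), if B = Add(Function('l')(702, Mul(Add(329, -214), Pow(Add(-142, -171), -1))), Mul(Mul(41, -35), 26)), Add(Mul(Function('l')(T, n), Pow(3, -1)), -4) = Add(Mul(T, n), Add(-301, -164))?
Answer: Rational(12353099, 313) ≈ 39467.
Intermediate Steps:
Function('l')(T, n) = Add(-1383, Mul(3, T, n)) (Function('l')(T, n) = Add(12, Mul(3, Add(Mul(T, n), Add(-301, -164)))) = Add(12, Mul(3, Add(Mul(T, n), -465))) = Add(12, Mul(3, Add(-465, Mul(T, n)))) = Add(12, Add(-1395, Mul(3, T, n))) = Add(-1383, Mul(3, T, n)))
B = Rational(-12353099, 313) (B = Add(Add(-1383, Mul(3, 702, Mul(Add(329, -214), Pow(Add(-142, -171), -1)))), Mul(Mul(41, -35), 26)) = Add(Add(-1383, Mul(3, 702, Mul(115, Pow(-313, -1)))), Mul(-1435, 26)) = Add(Add(-1383, Mul(3, 702, Mul(115, Rational(-1, 313)))), -37310) = Add(Add(-1383, Mul(3, 702, Rational(-115, 313))), -37310) = Add(Add(-1383, Rational(-242190, 313)), -37310) = Add(Rational(-675069, 313), -37310) = Rational(-12353099, 313) ≈ -39467.)
Mul(-1, B) = Mul(-1, Rational(-12353099, 313)) = Rational(12353099, 313)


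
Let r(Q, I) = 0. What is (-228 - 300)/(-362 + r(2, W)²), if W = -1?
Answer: 264/181 ≈ 1.4586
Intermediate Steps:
(-228 - 300)/(-362 + r(2, W)²) = (-228 - 300)/(-362 + 0²) = -528/(-362 + 0) = -528/(-362) = -528*(-1/362) = 264/181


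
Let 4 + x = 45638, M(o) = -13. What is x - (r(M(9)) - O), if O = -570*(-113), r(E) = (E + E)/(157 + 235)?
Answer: 21568637/196 ≈ 1.1004e+5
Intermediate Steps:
r(E) = E/196 (r(E) = (2*E)/392 = (2*E)*(1/392) = E/196)
O = 64410
x = 45634 (x = -4 + 45638 = 45634)
x - (r(M(9)) - O) = 45634 - ((1/196)*(-13) - 1*64410) = 45634 - (-13/196 - 64410) = 45634 - 1*(-12624373/196) = 45634 + 12624373/196 = 21568637/196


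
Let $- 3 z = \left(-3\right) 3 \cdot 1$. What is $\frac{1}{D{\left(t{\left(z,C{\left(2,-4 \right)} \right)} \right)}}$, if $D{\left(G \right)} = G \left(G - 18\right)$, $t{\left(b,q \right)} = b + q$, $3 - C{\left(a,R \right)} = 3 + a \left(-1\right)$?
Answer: $- \frac{1}{65} \approx -0.015385$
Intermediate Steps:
$C{\left(a,R \right)} = a$ ($C{\left(a,R \right)} = 3 - \left(3 + a \left(-1\right)\right) = 3 - \left(3 - a\right) = 3 + \left(-3 + a\right) = a$)
$z = 3$ ($z = - \frac{\left(-3\right) 3 \cdot 1}{3} = - \frac{\left(-9\right) 1}{3} = \left(- \frac{1}{3}\right) \left(-9\right) = 3$)
$D{\left(G \right)} = G \left(-18 + G\right)$
$\frac{1}{D{\left(t{\left(z,C{\left(2,-4 \right)} \right)} \right)}} = \frac{1}{\left(3 + 2\right) \left(-18 + \left(3 + 2\right)\right)} = \frac{1}{5 \left(-18 + 5\right)} = \frac{1}{5 \left(-13\right)} = \frac{1}{-65} = - \frac{1}{65}$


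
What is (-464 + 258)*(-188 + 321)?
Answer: -27398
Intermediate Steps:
(-464 + 258)*(-188 + 321) = -206*133 = -27398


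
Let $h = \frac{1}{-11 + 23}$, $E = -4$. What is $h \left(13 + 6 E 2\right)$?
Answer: $- \frac{35}{12} \approx -2.9167$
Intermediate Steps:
$h = \frac{1}{12} \approx 0.083333$
$h \left(13 + 6 E 2\right) = \frac{13 + 6 \left(-4\right) 2}{12} = \frac{13 - 48}{12} = \frac{1}{12} \left(-35\right) = - \frac{35}{12}$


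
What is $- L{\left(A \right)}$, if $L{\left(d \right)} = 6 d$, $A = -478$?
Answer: $2868$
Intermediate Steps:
$- L{\left(A \right)} = - 6 \left(-478\right) = \left(-1\right) \left(-2868\right) = 2868$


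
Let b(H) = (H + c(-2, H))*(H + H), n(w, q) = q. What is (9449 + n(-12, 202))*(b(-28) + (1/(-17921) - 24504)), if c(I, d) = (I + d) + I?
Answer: -3656972602875/17921 ≈ -2.0406e+8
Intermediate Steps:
c(I, d) = d + 2*I
b(H) = 2*H*(-4 + 2*H) (b(H) = (H + (H + 2*(-2)))*(H + H) = (H + (H - 4))*(2*H) = (H + (-4 + H))*(2*H) = (-4 + 2*H)*(2*H) = 2*H*(-4 + 2*H))
(9449 + n(-12, 202))*(b(-28) + (1/(-17921) - 24504)) = (9449 + 202)*(4*(-28)*(-2 - 28) + (1/(-17921) - 24504)) = 9651*(4*(-28)*(-30) + (-1/17921 - 24504)) = 9651*(3360 - 439136185/17921) = 9651*(-378921625/17921) = -3656972602875/17921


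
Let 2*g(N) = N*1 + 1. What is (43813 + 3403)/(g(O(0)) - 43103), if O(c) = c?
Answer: -94432/86205 ≈ -1.0954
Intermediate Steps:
g(N) = 1/2 + N/2 (g(N) = (N*1 + 1)/2 = (N + 1)/2 = (1 + N)/2 = 1/2 + N/2)
(43813 + 3403)/(g(O(0)) - 43103) = (43813 + 3403)/((1/2 + (1/2)*0) - 43103) = 47216/((1/2 + 0) - 43103) = 47216/(1/2 - 43103) = 47216/(-86205/2) = 47216*(-2/86205) = -94432/86205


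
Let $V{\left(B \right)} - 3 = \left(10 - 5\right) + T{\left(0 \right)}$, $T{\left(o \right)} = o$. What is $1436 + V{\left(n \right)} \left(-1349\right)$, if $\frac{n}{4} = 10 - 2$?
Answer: $-9356$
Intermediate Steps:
$n = 32$ ($n = 4 \left(10 - 2\right) = 4 \cdot 8 = 32$)
$V{\left(B \right)} = 8$ ($V{\left(B \right)} = 3 + \left(\left(10 - 5\right) + 0\right) = 3 + \left(5 + 0\right) = 3 + 5 = 8$)
$1436 + V{\left(n \right)} \left(-1349\right) = 1436 + 8 \left(-1349\right) = 1436 - 10792 = -9356$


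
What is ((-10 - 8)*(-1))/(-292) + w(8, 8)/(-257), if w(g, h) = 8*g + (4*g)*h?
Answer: -49033/37522 ≈ -1.3068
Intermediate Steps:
w(g, h) = 8*g + 4*g*h
((-10 - 8)*(-1))/(-292) + w(8, 8)/(-257) = ((-10 - 8)*(-1))/(-292) + (4*8*(2 + 8))/(-257) = -18*(-1)*(-1/292) + (4*8*10)*(-1/257) = 18*(-1/292) + 320*(-1/257) = -9/146 - 320/257 = -49033/37522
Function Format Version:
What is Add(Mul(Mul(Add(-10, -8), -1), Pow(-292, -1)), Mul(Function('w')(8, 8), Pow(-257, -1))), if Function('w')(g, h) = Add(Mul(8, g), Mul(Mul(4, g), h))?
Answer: Rational(-49033, 37522) ≈ -1.3068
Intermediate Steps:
Function('w')(g, h) = Add(Mul(8, g), Mul(4, g, h))
Add(Mul(Mul(Add(-10, -8), -1), Pow(-292, -1)), Mul(Function('w')(8, 8), Pow(-257, -1))) = Add(Mul(Mul(Add(-10, -8), -1), Pow(-292, -1)), Mul(Mul(4, 8, Add(2, 8)), Pow(-257, -1))) = Add(Mul(Mul(-18, -1), Rational(-1, 292)), Mul(Mul(4, 8, 10), Rational(-1, 257))) = Add(Mul(18, Rational(-1, 292)), Mul(320, Rational(-1, 257))) = Add(Rational(-9, 146), Rational(-320, 257)) = Rational(-49033, 37522)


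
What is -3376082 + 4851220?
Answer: 1475138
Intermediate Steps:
-3376082 + 4851220 = 1475138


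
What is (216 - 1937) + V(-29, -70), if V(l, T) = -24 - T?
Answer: -1675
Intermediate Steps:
(216 - 1937) + V(-29, -70) = (216 - 1937) + (-24 - 1*(-70)) = -1721 + (-24 + 70) = -1721 + 46 = -1675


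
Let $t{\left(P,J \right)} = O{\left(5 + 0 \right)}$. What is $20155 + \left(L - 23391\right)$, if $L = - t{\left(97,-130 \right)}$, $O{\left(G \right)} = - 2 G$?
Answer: $-3226$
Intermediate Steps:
$t{\left(P,J \right)} = -10$ ($t{\left(P,J \right)} = - 2 \left(5 + 0\right) = \left(-2\right) 5 = -10$)
$L = 10$ ($L = \left(-1\right) \left(-10\right) = 10$)
$20155 + \left(L - 23391\right) = 20155 + \left(10 - 23391\right) = 20155 - 23381 = -3226$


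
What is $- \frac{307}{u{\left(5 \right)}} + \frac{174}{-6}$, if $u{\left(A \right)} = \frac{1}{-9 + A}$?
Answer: $1199$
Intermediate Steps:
$- \frac{307}{u{\left(5 \right)}} + \frac{174}{-6} = - \frac{307}{\frac{1}{-9 + 5}} + \frac{174}{-6} = - \frac{307}{\frac{1}{-4}} + 174 \left(- \frac{1}{6}\right) = - \frac{307}{- \frac{1}{4}} - 29 = \left(-307\right) \left(-4\right) - 29 = 1228 - 29 = 1199$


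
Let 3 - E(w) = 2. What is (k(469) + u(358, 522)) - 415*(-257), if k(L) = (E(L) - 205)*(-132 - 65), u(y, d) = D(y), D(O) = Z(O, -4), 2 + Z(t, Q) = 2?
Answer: 146843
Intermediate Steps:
Z(t, Q) = 0 (Z(t, Q) = -2 + 2 = 0)
E(w) = 1 (E(w) = 3 - 1*2 = 3 - 2 = 1)
D(O) = 0
u(y, d) = 0
k(L) = 40188 (k(L) = (1 - 205)*(-132 - 65) = -204*(-197) = 40188)
(k(469) + u(358, 522)) - 415*(-257) = (40188 + 0) - 415*(-257) = 40188 + 106655 = 146843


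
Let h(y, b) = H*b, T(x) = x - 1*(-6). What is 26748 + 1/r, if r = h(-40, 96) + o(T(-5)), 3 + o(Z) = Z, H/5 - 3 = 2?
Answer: 64141705/2398 ≈ 26748.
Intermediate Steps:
H = 25 (H = 15 + 5*2 = 15 + 10 = 25)
T(x) = 6 + x (T(x) = x + 6 = 6 + x)
h(y, b) = 25*b
o(Z) = -3 + Z
r = 2398 (r = 25*96 + (-3 + (6 - 5)) = 2400 + (-3 + 1) = 2400 - 2 = 2398)
26748 + 1/r = 26748 + 1/2398 = 64141705/2398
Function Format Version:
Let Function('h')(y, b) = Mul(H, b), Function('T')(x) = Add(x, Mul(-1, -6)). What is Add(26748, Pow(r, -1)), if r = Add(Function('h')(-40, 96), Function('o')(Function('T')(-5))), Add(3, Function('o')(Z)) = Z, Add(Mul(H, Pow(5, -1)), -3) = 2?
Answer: Rational(64141705, 2398) ≈ 26748.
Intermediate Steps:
H = 25 (H = Add(15, Mul(5, 2)) = Add(15, 10) = 25)
Function('T')(x) = Add(6, x) (Function('T')(x) = Add(x, 6) = Add(6, x))
Function('h')(y, b) = Mul(25, b)
Function('o')(Z) = Add(-3, Z)
r = 2398 (r = Add(Mul(25, 96), Add(-3, Add(6, -5))) = Add(2400, Add(-3, 1)) = Add(2400, -2) = 2398)
Add(26748, Pow(r, -1)) = Add(26748, Pow(2398, -1)) = Add(26748, Rational(1, 2398)) = Rational(64141705, 2398)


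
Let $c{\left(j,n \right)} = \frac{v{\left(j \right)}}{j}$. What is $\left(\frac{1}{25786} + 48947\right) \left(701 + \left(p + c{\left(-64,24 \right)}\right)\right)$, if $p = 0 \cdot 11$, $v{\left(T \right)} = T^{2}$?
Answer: $\frac{803987857491}{25786} \approx 3.1179 \cdot 10^{7}$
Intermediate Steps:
$p = 0$
$c{\left(j,n \right)} = j$ ($c{\left(j,n \right)} = \frac{j^{2}}{j} = j$)
$\left(\frac{1}{25786} + 48947\right) \left(701 + \left(p + c{\left(-64,24 \right)}\right)\right) = \left(\frac{1}{25786} + 48947\right) \left(701 + \left(0 - 64\right)\right) = \left(\frac{1}{25786} + 48947\right) \left(701 - 64\right) = \frac{1262147343}{25786} \cdot 637 = \frac{803987857491}{25786}$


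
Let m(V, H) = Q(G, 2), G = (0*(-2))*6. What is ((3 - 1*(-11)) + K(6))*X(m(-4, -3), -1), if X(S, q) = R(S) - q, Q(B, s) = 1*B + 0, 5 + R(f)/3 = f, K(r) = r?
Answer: -280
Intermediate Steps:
R(f) = -15 + 3*f
G = 0 (G = 0*6 = 0)
Q(B, s) = B (Q(B, s) = B + 0 = B)
m(V, H) = 0
X(S, q) = -15 - q + 3*S (X(S, q) = (-15 + 3*S) - q = -15 - q + 3*S)
((3 - 1*(-11)) + K(6))*X(m(-4, -3), -1) = ((3 - 1*(-11)) + 6)*(-15 - 1*(-1) + 3*0) = ((3 + 11) + 6)*(-15 + 1 + 0) = (14 + 6)*(-14) = 20*(-14) = -280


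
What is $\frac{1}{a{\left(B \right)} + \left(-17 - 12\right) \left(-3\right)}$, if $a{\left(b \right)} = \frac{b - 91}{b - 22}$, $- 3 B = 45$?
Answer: $\frac{37}{3325} \approx 0.011128$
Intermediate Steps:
$B = -15$ ($B = \left(- \frac{1}{3}\right) 45 = -15$)
$a{\left(b \right)} = \frac{-91 + b}{-22 + b}$
$\frac{1}{a{\left(B \right)} + \left(-17 - 12\right) \left(-3\right)} = \frac{1}{\frac{-91 - 15}{-22 - 15} + \left(-17 - 12\right) \left(-3\right)} = \frac{1}{\frac{1}{-37} \left(-106\right) + \left(-17 - 12\right) \left(-3\right)} = \frac{1}{\left(- \frac{1}{37}\right) \left(-106\right) - -87} = \frac{1}{\frac{106}{37} + 87} = \frac{1}{\frac{3325}{37}} = \frac{37}{3325}$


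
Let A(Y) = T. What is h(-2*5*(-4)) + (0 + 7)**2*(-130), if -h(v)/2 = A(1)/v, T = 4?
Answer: -31851/5 ≈ -6370.2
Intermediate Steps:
A(Y) = 4
h(v) = -8/v
h(-2*5*(-4)) + (0 + 7)**2*(-130) = -8/(-2*5*(-4)) + (0 + 7)**2*(-130) = -8/((-10*(-4))) + 7**2*(-130) = -8/40 + 49*(-130) = -8*1/40 - 6370 = -1/5 - 6370 = -31851/5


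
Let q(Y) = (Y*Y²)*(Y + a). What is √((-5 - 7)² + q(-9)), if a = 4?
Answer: 3*√421 ≈ 61.555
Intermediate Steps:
q(Y) = Y³*(4 + Y) (q(Y) = (Y*Y²)*(Y + 4) = Y³*(4 + Y))
√((-5 - 7)² + q(-9)) = √((-5 - 7)² + (-9)³*(4 - 9)) = √((-12)² - 729*(-5)) = √(144 + 3645) = √3789 = 3*√421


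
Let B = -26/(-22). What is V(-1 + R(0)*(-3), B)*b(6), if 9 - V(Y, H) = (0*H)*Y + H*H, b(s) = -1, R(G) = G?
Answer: -920/121 ≈ -7.6033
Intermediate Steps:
B = 13/11 (B = -26*(-1/22) = 13/11 ≈ 1.1818)
V(Y, H) = 9 - H² (V(Y, H) = 9 - ((0*H)*Y + H*H) = 9 - (0*Y + H²) = 9 - (0 + H²) = 9 - H²)
V(-1 + R(0)*(-3), B)*b(6) = (9 - (13/11)²)*(-1) = (9 - 1*169/121)*(-1) = (9 - 169/121)*(-1) = (920/121)*(-1) = -920/121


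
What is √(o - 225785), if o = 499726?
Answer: √273941 ≈ 523.39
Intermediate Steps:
√(o - 225785) = √(499726 - 225785) = √273941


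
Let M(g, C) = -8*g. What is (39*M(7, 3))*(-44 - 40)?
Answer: 183456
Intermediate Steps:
(39*M(7, 3))*(-44 - 40) = (39*(-8*7))*(-44 - 40) = (39*(-56))*(-84) = -2184*(-84) = 183456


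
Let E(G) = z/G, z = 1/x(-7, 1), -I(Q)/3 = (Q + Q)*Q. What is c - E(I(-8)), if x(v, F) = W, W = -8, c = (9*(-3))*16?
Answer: -1327105/3072 ≈ -432.00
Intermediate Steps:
I(Q) = -6*Q**2 (I(Q) = -3*(Q + Q)*Q = -3*2*Q*Q = -6*Q**2)
c = -432 (c = -27*16 = -432)
x(v, F) = -8
z = -1/8 (z = 1/(-8) = -1/8 ≈ -0.12500)
E(G) = -1/(8*G)
c - E(I(-8)) = -432 - (-1)/(8*((-6*(-8)**2))) = -432 - (-1)/(8*((-6*64))) = -432 - (-1)/(8*(-384)) = -432 - (-1)*(-1)/(8*384) = -432 - 1*1/3072 = -432 - 1/3072 = -1327105/3072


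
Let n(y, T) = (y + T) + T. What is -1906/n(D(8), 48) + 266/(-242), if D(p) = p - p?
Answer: -121697/5808 ≈ -20.953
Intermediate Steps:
D(p) = 0
n(y, T) = y + 2*T (n(y, T) = (T + y) + T = y + 2*T)
-1906/n(D(8), 48) + 266/(-242) = -1906/(0 + 2*48) + 266/(-242) = -1906/(0 + 96) + 266*(-1/242) = -1906/96 - 133/121 = -1906*1/96 - 133/121 = -953/48 - 133/121 = -121697/5808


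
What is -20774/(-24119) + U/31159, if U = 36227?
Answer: 1521056079/751523921 ≈ 2.0240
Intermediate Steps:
-20774/(-24119) + U/31159 = -20774/(-24119) + 36227/31159 = -20774*(-1/24119) + 36227*(1/31159) = 20774/24119 + 36227/31159 = 1521056079/751523921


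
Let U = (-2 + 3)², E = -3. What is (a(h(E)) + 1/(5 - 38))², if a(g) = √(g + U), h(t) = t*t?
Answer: 10891/1089 - 2*√10/33 ≈ 9.8093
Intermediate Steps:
U = 1 (U = 1² = 1)
h(t) = t²
a(g) = √(1 + g) (a(g) = √(g + 1) = √(1 + g))
(a(h(E)) + 1/(5 - 38))² = (√(1 + (-3)²) + 1/(5 - 38))² = (√(1 + 9) + 1/(-33))² = (√10 - 1/33)² = (-1/33 + √10)²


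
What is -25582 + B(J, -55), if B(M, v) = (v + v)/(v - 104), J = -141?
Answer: -4067428/159 ≈ -25581.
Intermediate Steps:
B(M, v) = 2*v/(-104 + v) (B(M, v) = (2*v)/(-104 + v) = 2*v/(-104 + v))
-25582 + B(J, -55) = -25582 + 2*(-55)/(-104 - 55) = -25582 + 2*(-55)/(-159) = -25582 + 2*(-55)*(-1/159) = -25582 + 110/159 = -4067428/159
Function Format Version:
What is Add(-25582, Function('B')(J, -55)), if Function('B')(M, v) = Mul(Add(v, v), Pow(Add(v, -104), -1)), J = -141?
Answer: Rational(-4067428, 159) ≈ -25581.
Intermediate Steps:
Function('B')(M, v) = Mul(2, v, Pow(Add(-104, v), -1)) (Function('B')(M, v) = Mul(Mul(2, v), Pow(Add(-104, v), -1)) = Mul(2, v, Pow(Add(-104, v), -1)))
Add(-25582, Function('B')(J, -55)) = Add(-25582, Mul(2, -55, Pow(Add(-104, -55), -1))) = Add(-25582, Mul(2, -55, Pow(-159, -1))) = Add(-25582, Mul(2, -55, Rational(-1, 159))) = Add(-25582, Rational(110, 159)) = Rational(-4067428, 159)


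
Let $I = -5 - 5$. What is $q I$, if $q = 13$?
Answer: $-130$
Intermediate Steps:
$I = -10$ ($I = -5 - 5 = -10$)
$q I = 13 \left(-10\right) = -130$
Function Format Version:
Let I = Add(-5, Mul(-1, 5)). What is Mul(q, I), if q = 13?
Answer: -130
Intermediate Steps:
I = -10 (I = Add(-5, -5) = -10)
Mul(q, I) = Mul(13, -10) = -130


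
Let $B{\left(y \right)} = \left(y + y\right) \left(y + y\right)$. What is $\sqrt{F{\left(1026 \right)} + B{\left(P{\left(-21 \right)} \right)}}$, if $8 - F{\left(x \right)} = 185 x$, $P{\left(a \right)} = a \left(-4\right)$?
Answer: $i \sqrt{161578} \approx 401.97 i$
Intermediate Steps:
$P{\left(a \right)} = - 4 a$
$B{\left(y \right)} = 4 y^{2}$ ($B{\left(y \right)} = 2 y 2 y = 4 y^{2}$)
$F{\left(x \right)} = 8 - 185 x$
$\sqrt{F{\left(1026 \right)} + B{\left(P{\left(-21 \right)} \right)}} = \sqrt{\left(8 - 189810\right) + 4 \left(\left(-4\right) \left(-21\right)\right)^{2}} = \sqrt{\left(8 - 189810\right) + 4 \cdot 84^{2}} = \sqrt{-189802 + 4 \cdot 7056} = \sqrt{-189802 + 28224} = \sqrt{-161578} = i \sqrt{161578}$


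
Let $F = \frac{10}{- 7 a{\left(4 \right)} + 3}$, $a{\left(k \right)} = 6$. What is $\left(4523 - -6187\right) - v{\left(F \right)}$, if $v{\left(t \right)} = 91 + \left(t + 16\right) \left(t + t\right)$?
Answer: $\frac{16163779}{1521} \approx 10627.0$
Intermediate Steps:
$F = - \frac{10}{39}$ ($F = \frac{10}{\left(-7\right) 6 + 3} = \frac{10}{-42 + 3} = \frac{10}{-39} = 10 \left(- \frac{1}{39}\right) = - \frac{10}{39} \approx -0.25641$)
$v{\left(t \right)} = 91 + 2 t \left(16 + t\right)$ ($v{\left(t \right)} = 91 + \left(16 + t\right) 2 t = 91 + 2 t \left(16 + t\right)$)
$\left(4523 - -6187\right) - v{\left(F \right)} = \left(4523 - -6187\right) - \left(91 + 2 \left(- \frac{10}{39}\right)^{2} + 32 \left(- \frac{10}{39}\right)\right) = \left(4523 + 6187\right) - \left(91 + 2 \cdot \frac{100}{1521} - \frac{320}{39}\right) = 10710 - \left(91 + \frac{200}{1521} - \frac{320}{39}\right) = 10710 - \frac{126131}{1521} = \frac{16163779}{1521}$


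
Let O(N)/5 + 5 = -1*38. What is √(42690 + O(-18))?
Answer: 5*√1699 ≈ 206.09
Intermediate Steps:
O(N) = -215 (O(N) = -25 + 5*(-1*38) = -25 + 5*(-38) = -25 - 190 = -215)
√(42690 + O(-18)) = √(42690 - 215) = √42475 = 5*√1699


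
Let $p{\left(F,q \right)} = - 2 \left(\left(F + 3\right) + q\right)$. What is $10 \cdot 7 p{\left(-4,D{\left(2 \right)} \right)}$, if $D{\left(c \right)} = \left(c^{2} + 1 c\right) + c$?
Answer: $-980$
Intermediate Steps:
$D{\left(c \right)} = c^{2} + 2 c$ ($D{\left(c \right)} = \left(c^{2} + c\right) + c = \left(c + c^{2}\right) + c = c^{2} + 2 c$)
$p{\left(F,q \right)} = -6 - 2 F - 2 q$ ($p{\left(F,q \right)} = - 2 \left(\left(3 + F\right) + q\right) = - 2 \left(3 + F + q\right) = -6 - 2 F - 2 q$)
$10 \cdot 7 p{\left(-4,D{\left(2 \right)} \right)} = 10 \cdot 7 \left(-6 - -8 - 2 \cdot 2 \left(2 + 2\right)\right) = 70 \left(-6 + 8 - 2 \cdot 2 \cdot 4\right) = 70 \left(-6 + 8 - 16\right) = 70 \left(-14\right) = -980$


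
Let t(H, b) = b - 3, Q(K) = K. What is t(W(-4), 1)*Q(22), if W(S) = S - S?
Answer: -44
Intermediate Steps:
W(S) = 0
t(H, b) = -3 + b
t(W(-4), 1)*Q(22) = (-3 + 1)*22 = -2*22 = -44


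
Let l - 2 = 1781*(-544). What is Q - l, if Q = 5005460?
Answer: 5974322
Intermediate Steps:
l = -968862 (l = 2 + 1781*(-544) = 2 - 968864 = -968862)
Q - l = 5005460 - 1*(-968862) = 5005460 + 968862 = 5974322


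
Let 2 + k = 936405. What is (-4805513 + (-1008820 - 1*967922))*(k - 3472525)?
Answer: 17200626115110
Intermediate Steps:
k = 936403 (k = -2 + 936405 = 936403)
(-4805513 + (-1008820 - 1*967922))*(k - 3472525) = (-4805513 + (-1008820 - 1*967922))*(936403 - 3472525) = (-4805513 + (-1008820 - 967922))*(-2536122) = (-4805513 - 1976742)*(-2536122) = -6782255*(-2536122) = 17200626115110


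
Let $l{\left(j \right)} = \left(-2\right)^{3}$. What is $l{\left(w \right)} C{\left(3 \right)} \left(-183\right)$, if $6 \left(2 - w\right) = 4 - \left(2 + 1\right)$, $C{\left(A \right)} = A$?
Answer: $4392$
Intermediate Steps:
$w = \frac{11}{6}$ ($w = 2 - \frac{4 - \left(2 + 1\right)}{6} = 2 - \frac{4 - 3}{6} = 2 - \frac{1}{6} = \frac{11}{6} \approx 1.8333$)
$l{\left(j \right)} = -8$
$l{\left(w \right)} C{\left(3 \right)} \left(-183\right) = \left(-8\right) 3 \left(-183\right) = \left(-24\right) \left(-183\right) = 4392$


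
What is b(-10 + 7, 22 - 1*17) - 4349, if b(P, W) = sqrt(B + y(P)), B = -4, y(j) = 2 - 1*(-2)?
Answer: -4349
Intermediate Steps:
y(j) = 4 (y(j) = 2 + 2 = 4)
b(P, W) = 0 (b(P, W) = sqrt(-4 + 4) = sqrt(0) = 0)
b(-10 + 7, 22 - 1*17) - 4349 = 0 - 4349 = -4349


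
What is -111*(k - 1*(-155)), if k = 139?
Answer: -32634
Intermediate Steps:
-111*(k - 1*(-155)) = -111*(139 - 1*(-155)) = -111*(139 + 155) = -111*294 = -32634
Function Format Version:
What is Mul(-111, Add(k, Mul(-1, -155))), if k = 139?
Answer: -32634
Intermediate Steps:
Mul(-111, Add(k, Mul(-1, -155))) = Mul(-111, Add(139, Mul(-1, -155))) = Mul(-111, Add(139, 155)) = Mul(-111, 294) = -32634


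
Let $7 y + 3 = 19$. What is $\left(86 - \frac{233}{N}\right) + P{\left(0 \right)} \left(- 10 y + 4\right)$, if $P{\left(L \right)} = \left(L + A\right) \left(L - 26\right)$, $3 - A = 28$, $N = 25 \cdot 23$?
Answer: $- \frac{48990481}{4025} \approx -12172.0$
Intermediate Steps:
$N = 575$
$A = -25$ ($A = 3 - 28 = -25$)
$y = \frac{16}{7}$ ($y = - \frac{3}{7} + \frac{1}{7} \cdot 19 = - \frac{3}{7} + \frac{19}{7} = \frac{16}{7} \approx 2.2857$)
$P{\left(L \right)} = \left(-26 + L\right) \left(-25 + L\right)$ ($P{\left(L \right)} = \left(L - 25\right) \left(L - 26\right) = \left(-25 + L\right) \left(-26 + L\right) = \left(-26 + L\right) \left(-25 + L\right)$)
$\left(86 - \frac{233}{N}\right) + P{\left(0 \right)} \left(- 10 y + 4\right) = \left(86 - \frac{233}{575}\right) + \left(650 + 0^{2} - 0\right) \left(\left(-10\right) \frac{16}{7} + 4\right) = \left(86 - \frac{233}{575}\right) + \left(650 + 0 + 0\right) \left(- \frac{160}{7} + 4\right) = \left(86 - \frac{233}{575}\right) + 650 \left(- \frac{132}{7}\right) = \frac{49217}{575} - \frac{85800}{7} = - \frac{48990481}{4025}$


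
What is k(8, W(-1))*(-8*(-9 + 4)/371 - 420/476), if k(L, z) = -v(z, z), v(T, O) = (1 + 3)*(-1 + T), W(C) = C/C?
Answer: 0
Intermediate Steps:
W(C) = 1
v(T, O) = -4 + 4*T (v(T, O) = 4*(-1 + T) = -4 + 4*T)
k(L, z) = 4 - 4*z (k(L, z) = -(-4 + 4*z) = 4 - 4*z)
k(8, W(-1))*(-8*(-9 + 4)/371 - 420/476) = (4 - 4*1)*(-8*(-9 + 4)/371 - 420/476) = (4 - 4)*(-8*(-5)*(1/371) - 420*1/476) = 0*(40*(1/371) - 15/17) = 0*(40/371 - 15/17) = 0*(-4885/6307) = 0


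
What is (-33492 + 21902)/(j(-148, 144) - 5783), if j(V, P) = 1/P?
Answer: 87840/43829 ≈ 2.0042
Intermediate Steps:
(-33492 + 21902)/(j(-148, 144) - 5783) = (-33492 + 21902)/(1/144 - 5783) = -11590/(1/144 - 5783) = -11590/(-832751/144) = -11590*(-144/832751) = 87840/43829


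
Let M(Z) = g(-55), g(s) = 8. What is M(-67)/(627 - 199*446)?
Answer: -8/88127 ≈ -9.0778e-5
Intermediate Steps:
M(Z) = 8
M(-67)/(627 - 199*446) = 8/(627 - 199*446) = 8/(627 - 88754) = 8/(-88127) = 8*(-1/88127) = -8/88127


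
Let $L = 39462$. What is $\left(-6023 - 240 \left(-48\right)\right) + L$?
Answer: $44959$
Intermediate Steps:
$\left(-6023 - 240 \left(-48\right)\right) + L = \left(-6023 - 240 \left(-48\right)\right) + 39462 = \left(-6023 - -11520\right) + 39462 = \left(-6023 + 11520\right) + 39462 = 5497 + 39462 = 44959$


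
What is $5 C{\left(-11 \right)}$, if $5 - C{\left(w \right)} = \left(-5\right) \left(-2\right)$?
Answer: $-25$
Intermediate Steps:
$C{\left(w \right)} = -5$ ($C{\left(w \right)} = 5 - \left(-5\right) \left(-2\right) = 5 - 10 = -5$)
$5 C{\left(-11 \right)} = 5 \left(-5\right) = -25$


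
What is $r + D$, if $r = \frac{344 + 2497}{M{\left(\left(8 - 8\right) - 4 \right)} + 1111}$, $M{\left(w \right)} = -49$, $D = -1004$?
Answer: $- \frac{354469}{354} \approx -1001.3$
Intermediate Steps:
$r = \frac{947}{354}$ ($r = \frac{344 + 2497}{-49 + 1111} = \frac{2841}{1062} = 2841 \cdot \frac{1}{1062} = \frac{947}{354} \approx 2.6751$)
$r + D = \frac{947}{354} - 1004 = - \frac{354469}{354}$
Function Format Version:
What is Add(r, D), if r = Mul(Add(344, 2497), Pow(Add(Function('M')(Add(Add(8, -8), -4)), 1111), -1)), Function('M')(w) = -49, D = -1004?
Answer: Rational(-354469, 354) ≈ -1001.3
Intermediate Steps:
r = Rational(947, 354) (r = Mul(Add(344, 2497), Pow(Add(-49, 1111), -1)) = Mul(2841, Pow(1062, -1)) = Mul(2841, Rational(1, 1062)) = Rational(947, 354) ≈ 2.6751)
Add(r, D) = Add(Rational(947, 354), -1004) = Rational(-354469, 354)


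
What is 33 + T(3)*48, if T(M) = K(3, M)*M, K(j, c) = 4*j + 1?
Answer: 1905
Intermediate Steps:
K(j, c) = 1 + 4*j
T(M) = 13*M (T(M) = (1 + 4*3)*M = (1 + 12)*M = 13*M)
33 + T(3)*48 = 33 + (13*3)*48 = 33 + 39*48 = 33 + 1872 = 1905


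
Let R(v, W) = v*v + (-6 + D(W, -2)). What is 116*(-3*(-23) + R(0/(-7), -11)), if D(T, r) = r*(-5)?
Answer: 8468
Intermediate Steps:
D(T, r) = -5*r
R(v, W) = 4 + v² (R(v, W) = v*v + (-6 - 5*(-2)) = v² + (-6 + 10) = v² + 4 = 4 + v²)
116*(-3*(-23) + R(0/(-7), -11)) = 116*(-3*(-23) + (4 + (0/(-7))²)) = 116*(69 + (4 + (0*(-⅐))²)) = 116*(69 + (4 + 0²)) = 116*(69 + (4 + 0)) = 116*(69 + 4) = 116*73 = 8468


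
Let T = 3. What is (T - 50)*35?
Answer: -1645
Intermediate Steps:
(T - 50)*35 = (3 - 50)*35 = -47*35 = -1645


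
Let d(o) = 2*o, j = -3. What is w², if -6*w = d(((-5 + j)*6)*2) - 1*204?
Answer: 4356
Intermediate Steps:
w = 66 (w = -(2*(((-5 - 3)*6)*2) - 1*204)/6 = -(2*(-8*6*2) - 204)/6 = -(2*(-48*2) - 204)/6 = -(2*(-96) - 204)/6 = -(-192 - 204)/6 = -⅙*(-396) = 66)
w² = 66² = 4356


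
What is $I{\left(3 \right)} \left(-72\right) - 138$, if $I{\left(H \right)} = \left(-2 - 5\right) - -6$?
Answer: $-66$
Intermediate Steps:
$I{\left(H \right)} = -1$ ($I{\left(H \right)} = \left(-2 - 5\right) + 6 = -7 + 6 = -1$)
$I{\left(3 \right)} \left(-72\right) - 138 = \left(-1\right) \left(-72\right) - 138 = 72 - 138 = -66$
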